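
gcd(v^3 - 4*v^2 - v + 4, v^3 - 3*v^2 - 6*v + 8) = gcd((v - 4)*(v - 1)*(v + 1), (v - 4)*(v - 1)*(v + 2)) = v^2 - 5*v + 4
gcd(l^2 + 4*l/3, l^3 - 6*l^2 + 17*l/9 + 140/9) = l + 4/3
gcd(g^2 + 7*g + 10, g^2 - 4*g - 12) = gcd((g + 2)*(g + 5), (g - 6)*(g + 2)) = g + 2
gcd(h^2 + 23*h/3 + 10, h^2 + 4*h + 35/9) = h + 5/3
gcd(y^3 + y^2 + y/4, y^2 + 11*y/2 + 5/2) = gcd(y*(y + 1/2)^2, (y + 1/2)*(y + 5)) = y + 1/2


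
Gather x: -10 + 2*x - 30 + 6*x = 8*x - 40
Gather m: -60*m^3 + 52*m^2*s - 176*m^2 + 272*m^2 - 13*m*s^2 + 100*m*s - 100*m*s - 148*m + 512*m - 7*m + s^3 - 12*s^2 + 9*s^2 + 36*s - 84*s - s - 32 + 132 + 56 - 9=-60*m^3 + m^2*(52*s + 96) + m*(357 - 13*s^2) + s^3 - 3*s^2 - 49*s + 147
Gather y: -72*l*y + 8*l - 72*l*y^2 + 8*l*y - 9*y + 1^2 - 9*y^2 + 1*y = 8*l + y^2*(-72*l - 9) + y*(-64*l - 8) + 1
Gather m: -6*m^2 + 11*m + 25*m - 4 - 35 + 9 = -6*m^2 + 36*m - 30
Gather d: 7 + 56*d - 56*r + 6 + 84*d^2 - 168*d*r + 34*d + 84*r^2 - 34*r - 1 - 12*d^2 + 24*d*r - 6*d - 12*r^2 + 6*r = 72*d^2 + d*(84 - 144*r) + 72*r^2 - 84*r + 12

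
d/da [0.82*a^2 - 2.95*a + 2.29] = 1.64*a - 2.95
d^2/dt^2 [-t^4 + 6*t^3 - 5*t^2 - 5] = -12*t^2 + 36*t - 10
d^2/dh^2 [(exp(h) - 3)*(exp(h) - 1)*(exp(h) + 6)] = (9*exp(2*h) + 8*exp(h) - 21)*exp(h)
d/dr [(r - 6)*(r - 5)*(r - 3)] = 3*r^2 - 28*r + 63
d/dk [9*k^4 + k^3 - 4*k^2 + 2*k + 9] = 36*k^3 + 3*k^2 - 8*k + 2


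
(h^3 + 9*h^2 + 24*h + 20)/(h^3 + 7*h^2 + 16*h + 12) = (h + 5)/(h + 3)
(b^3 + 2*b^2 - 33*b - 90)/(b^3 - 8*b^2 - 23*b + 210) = (b + 3)/(b - 7)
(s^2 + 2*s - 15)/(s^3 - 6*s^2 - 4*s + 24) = (s^2 + 2*s - 15)/(s^3 - 6*s^2 - 4*s + 24)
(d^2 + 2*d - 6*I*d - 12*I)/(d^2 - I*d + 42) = (d^2 + d*(2 - 6*I) - 12*I)/(d^2 - I*d + 42)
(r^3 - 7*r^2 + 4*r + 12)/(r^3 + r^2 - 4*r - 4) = (r - 6)/(r + 2)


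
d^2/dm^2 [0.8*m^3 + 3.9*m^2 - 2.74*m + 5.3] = 4.8*m + 7.8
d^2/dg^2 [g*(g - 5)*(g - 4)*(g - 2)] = 12*g^2 - 66*g + 76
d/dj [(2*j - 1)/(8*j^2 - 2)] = -1/(4*j^2 + 4*j + 1)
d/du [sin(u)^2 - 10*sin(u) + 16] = 2*(sin(u) - 5)*cos(u)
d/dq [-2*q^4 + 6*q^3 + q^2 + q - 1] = -8*q^3 + 18*q^2 + 2*q + 1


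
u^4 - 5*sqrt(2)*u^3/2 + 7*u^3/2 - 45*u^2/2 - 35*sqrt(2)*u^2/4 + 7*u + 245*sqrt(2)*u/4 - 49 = (u - 7/2)*(u + 7)*(u - 2*sqrt(2))*(u - sqrt(2)/2)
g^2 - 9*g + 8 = (g - 8)*(g - 1)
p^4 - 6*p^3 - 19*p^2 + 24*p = p*(p - 8)*(p - 1)*(p + 3)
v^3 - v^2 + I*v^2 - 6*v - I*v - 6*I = (v - 3)*(v + 2)*(v + I)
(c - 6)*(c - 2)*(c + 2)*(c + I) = c^4 - 6*c^3 + I*c^3 - 4*c^2 - 6*I*c^2 + 24*c - 4*I*c + 24*I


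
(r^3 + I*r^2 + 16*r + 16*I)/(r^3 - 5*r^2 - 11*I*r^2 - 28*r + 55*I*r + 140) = (r^2 + 5*I*r - 4)/(r^2 - r*(5 + 7*I) + 35*I)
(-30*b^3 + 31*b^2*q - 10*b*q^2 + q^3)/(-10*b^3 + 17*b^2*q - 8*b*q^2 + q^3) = (-3*b + q)/(-b + q)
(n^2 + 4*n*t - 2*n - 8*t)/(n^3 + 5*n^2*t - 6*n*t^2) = (n^2 + 4*n*t - 2*n - 8*t)/(n*(n^2 + 5*n*t - 6*t^2))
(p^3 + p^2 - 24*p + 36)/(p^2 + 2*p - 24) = (p^2 - 5*p + 6)/(p - 4)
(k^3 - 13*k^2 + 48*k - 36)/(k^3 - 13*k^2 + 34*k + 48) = (k^2 - 7*k + 6)/(k^2 - 7*k - 8)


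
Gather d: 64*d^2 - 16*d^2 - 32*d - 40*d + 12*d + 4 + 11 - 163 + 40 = 48*d^2 - 60*d - 108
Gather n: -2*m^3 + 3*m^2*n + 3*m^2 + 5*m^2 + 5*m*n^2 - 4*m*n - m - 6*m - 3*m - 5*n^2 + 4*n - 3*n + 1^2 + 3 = -2*m^3 + 8*m^2 - 10*m + n^2*(5*m - 5) + n*(3*m^2 - 4*m + 1) + 4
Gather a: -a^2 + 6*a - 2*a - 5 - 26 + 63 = -a^2 + 4*a + 32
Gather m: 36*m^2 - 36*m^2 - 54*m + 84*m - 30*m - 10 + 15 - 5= 0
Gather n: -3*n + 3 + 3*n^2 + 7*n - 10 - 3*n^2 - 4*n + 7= 0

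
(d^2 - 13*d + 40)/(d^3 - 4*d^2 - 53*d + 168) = (d - 5)/(d^2 + 4*d - 21)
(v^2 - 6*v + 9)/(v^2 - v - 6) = (v - 3)/(v + 2)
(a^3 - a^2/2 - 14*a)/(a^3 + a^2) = (a^2 - a/2 - 14)/(a*(a + 1))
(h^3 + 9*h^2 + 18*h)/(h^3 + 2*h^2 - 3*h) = (h + 6)/(h - 1)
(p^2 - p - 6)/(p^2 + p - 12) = (p + 2)/(p + 4)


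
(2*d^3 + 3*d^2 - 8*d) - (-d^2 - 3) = 2*d^3 + 4*d^2 - 8*d + 3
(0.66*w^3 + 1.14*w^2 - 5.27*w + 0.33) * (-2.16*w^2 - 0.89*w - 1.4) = -1.4256*w^5 - 3.0498*w^4 + 9.4446*w^3 + 2.3815*w^2 + 7.0843*w - 0.462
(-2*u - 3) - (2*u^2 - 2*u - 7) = 4 - 2*u^2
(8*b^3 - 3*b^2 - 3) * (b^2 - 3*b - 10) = 8*b^5 - 27*b^4 - 71*b^3 + 27*b^2 + 9*b + 30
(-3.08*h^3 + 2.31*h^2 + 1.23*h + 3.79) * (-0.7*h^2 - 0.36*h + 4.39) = 2.156*h^5 - 0.5082*h^4 - 15.2138*h^3 + 7.0451*h^2 + 4.0353*h + 16.6381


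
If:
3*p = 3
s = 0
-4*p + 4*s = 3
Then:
No Solution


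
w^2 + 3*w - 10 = (w - 2)*(w + 5)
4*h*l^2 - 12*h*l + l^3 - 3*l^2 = l*(4*h + l)*(l - 3)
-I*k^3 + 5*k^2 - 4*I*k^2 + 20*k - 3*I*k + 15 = (k + 3)*(k + 5*I)*(-I*k - I)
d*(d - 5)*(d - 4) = d^3 - 9*d^2 + 20*d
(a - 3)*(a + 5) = a^2 + 2*a - 15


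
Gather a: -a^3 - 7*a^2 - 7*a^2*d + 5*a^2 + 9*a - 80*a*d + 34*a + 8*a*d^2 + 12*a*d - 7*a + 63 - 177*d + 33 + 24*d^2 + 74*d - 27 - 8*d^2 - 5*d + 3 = -a^3 + a^2*(-7*d - 2) + a*(8*d^2 - 68*d + 36) + 16*d^2 - 108*d + 72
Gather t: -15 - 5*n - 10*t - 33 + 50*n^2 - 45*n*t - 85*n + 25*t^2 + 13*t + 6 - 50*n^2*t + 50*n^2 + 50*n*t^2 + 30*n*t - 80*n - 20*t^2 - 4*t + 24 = 100*n^2 - 170*n + t^2*(50*n + 5) + t*(-50*n^2 - 15*n - 1) - 18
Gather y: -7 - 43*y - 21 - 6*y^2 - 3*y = -6*y^2 - 46*y - 28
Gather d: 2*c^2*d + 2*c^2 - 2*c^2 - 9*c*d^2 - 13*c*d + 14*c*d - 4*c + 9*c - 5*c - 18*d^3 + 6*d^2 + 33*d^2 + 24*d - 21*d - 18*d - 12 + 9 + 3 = -18*d^3 + d^2*(39 - 9*c) + d*(2*c^2 + c - 15)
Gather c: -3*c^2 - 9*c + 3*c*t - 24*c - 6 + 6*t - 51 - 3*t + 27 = -3*c^2 + c*(3*t - 33) + 3*t - 30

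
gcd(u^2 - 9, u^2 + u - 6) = u + 3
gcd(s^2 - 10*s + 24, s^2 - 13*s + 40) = 1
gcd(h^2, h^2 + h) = h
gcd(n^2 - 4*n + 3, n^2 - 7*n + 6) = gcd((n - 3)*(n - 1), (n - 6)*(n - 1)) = n - 1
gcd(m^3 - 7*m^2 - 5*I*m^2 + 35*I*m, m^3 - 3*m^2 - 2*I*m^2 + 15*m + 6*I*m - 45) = m - 5*I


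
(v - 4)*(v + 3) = v^2 - v - 12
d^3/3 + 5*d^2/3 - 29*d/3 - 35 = (d/3 + 1)*(d - 5)*(d + 7)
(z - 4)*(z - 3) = z^2 - 7*z + 12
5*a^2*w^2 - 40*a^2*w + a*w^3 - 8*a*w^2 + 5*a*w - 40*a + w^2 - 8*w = (5*a + w)*(w - 8)*(a*w + 1)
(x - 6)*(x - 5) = x^2 - 11*x + 30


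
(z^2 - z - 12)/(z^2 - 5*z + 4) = (z + 3)/(z - 1)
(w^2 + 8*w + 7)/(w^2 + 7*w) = (w + 1)/w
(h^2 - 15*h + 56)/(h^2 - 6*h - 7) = (h - 8)/(h + 1)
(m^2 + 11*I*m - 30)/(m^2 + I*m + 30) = (m + 5*I)/(m - 5*I)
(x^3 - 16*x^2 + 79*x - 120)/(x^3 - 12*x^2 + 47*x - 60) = (x - 8)/(x - 4)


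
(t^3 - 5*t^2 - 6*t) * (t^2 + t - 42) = t^5 - 4*t^4 - 53*t^3 + 204*t^2 + 252*t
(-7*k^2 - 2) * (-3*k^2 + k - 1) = 21*k^4 - 7*k^3 + 13*k^2 - 2*k + 2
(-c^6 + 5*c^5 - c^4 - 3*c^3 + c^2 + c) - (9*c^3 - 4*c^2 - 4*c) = -c^6 + 5*c^5 - c^4 - 12*c^3 + 5*c^2 + 5*c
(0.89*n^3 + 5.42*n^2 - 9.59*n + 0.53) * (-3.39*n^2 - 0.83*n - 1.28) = -3.0171*n^5 - 19.1125*n^4 + 26.8723*n^3 - 0.7746*n^2 + 11.8353*n - 0.6784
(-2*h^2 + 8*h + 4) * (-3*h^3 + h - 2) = 6*h^5 - 24*h^4 - 14*h^3 + 12*h^2 - 12*h - 8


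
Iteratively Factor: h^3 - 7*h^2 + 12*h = (h - 3)*(h^2 - 4*h) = (h - 4)*(h - 3)*(h)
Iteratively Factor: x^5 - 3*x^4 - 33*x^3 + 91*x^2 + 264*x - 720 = (x + 4)*(x^4 - 7*x^3 - 5*x^2 + 111*x - 180) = (x - 3)*(x + 4)*(x^3 - 4*x^2 - 17*x + 60) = (x - 3)^2*(x + 4)*(x^2 - x - 20) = (x - 3)^2*(x + 4)^2*(x - 5)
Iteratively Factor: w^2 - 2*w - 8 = (w - 4)*(w + 2)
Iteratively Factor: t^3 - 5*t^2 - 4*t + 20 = (t + 2)*(t^2 - 7*t + 10) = (t - 2)*(t + 2)*(t - 5)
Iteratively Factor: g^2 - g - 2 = (g + 1)*(g - 2)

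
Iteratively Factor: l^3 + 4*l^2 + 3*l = (l + 3)*(l^2 + l) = l*(l + 3)*(l + 1)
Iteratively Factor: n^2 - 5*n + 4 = (n - 1)*(n - 4)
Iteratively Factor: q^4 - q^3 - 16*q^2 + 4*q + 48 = (q + 3)*(q^3 - 4*q^2 - 4*q + 16) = (q - 4)*(q + 3)*(q^2 - 4) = (q - 4)*(q + 2)*(q + 3)*(q - 2)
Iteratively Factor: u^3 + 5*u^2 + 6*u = (u + 2)*(u^2 + 3*u) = (u + 2)*(u + 3)*(u)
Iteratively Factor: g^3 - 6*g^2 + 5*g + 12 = (g + 1)*(g^2 - 7*g + 12) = (g - 4)*(g + 1)*(g - 3)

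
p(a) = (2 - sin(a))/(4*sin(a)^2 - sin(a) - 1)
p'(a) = (2 - sin(a))*(-8*sin(a)*cos(a) + cos(a))/(4*sin(a)^2 - sin(a) - 1)^2 - cos(a)/(4*sin(a)^2 - sin(a) - 1)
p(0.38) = -1.99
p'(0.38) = -3.29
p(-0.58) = 3.40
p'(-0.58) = 19.32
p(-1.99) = 0.90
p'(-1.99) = -0.81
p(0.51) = -2.83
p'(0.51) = -11.77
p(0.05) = -1.88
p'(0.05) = 2.04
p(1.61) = 0.50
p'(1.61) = 0.09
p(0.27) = -1.76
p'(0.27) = -0.98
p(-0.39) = -57.16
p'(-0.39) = 5153.90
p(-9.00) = 26.37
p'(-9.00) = -1118.38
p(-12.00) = -3.80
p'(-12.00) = -25.25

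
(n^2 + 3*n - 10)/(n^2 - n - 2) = (n + 5)/(n + 1)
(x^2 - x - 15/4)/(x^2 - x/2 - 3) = (x - 5/2)/(x - 2)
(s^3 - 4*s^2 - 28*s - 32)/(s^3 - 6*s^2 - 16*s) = (s + 2)/s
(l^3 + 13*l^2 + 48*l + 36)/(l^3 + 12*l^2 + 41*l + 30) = (l + 6)/(l + 5)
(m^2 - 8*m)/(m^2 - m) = (m - 8)/(m - 1)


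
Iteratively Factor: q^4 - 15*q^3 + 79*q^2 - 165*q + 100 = (q - 5)*(q^3 - 10*q^2 + 29*q - 20) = (q - 5)*(q - 4)*(q^2 - 6*q + 5) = (q - 5)^2*(q - 4)*(q - 1)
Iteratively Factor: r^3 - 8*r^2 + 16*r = (r)*(r^2 - 8*r + 16) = r*(r - 4)*(r - 4)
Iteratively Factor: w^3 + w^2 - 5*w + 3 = (w + 3)*(w^2 - 2*w + 1) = (w - 1)*(w + 3)*(w - 1)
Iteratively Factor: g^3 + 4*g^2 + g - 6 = (g + 2)*(g^2 + 2*g - 3) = (g - 1)*(g + 2)*(g + 3)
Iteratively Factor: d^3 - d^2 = (d - 1)*(d^2) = d*(d - 1)*(d)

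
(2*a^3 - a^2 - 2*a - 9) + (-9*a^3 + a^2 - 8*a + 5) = -7*a^3 - 10*a - 4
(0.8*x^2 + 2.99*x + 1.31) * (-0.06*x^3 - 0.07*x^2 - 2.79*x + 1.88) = -0.048*x^5 - 0.2354*x^4 - 2.5199*x^3 - 6.9298*x^2 + 1.9663*x + 2.4628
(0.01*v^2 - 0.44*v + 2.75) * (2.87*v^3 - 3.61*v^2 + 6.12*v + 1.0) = 0.0287*v^5 - 1.2989*v^4 + 9.5421*v^3 - 12.6103*v^2 + 16.39*v + 2.75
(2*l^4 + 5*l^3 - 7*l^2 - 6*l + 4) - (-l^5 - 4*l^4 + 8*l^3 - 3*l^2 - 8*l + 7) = l^5 + 6*l^4 - 3*l^3 - 4*l^2 + 2*l - 3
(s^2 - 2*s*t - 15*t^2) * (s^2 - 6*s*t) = s^4 - 8*s^3*t - 3*s^2*t^2 + 90*s*t^3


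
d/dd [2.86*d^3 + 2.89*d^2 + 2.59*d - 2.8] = 8.58*d^2 + 5.78*d + 2.59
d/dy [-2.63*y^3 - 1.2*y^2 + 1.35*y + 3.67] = -7.89*y^2 - 2.4*y + 1.35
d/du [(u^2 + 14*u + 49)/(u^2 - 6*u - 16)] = 10*(-2*u^2 - 13*u + 7)/(u^4 - 12*u^3 + 4*u^2 + 192*u + 256)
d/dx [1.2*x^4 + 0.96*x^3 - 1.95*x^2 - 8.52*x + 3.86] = 4.8*x^3 + 2.88*x^2 - 3.9*x - 8.52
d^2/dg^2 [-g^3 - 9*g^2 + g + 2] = -6*g - 18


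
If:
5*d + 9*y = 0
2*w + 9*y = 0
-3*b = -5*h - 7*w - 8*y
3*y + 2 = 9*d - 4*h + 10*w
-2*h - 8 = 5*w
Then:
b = -2465/468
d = -3/13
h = -133/52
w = -15/26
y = 5/39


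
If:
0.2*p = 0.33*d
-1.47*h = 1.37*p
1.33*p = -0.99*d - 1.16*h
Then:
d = 0.00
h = 0.00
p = 0.00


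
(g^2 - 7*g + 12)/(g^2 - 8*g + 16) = (g - 3)/(g - 4)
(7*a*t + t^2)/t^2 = (7*a + t)/t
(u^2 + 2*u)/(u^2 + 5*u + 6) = u/(u + 3)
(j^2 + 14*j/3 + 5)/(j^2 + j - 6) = (j + 5/3)/(j - 2)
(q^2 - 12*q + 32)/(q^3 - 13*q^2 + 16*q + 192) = (q - 4)/(q^2 - 5*q - 24)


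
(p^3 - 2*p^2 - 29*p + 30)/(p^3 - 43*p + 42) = (p + 5)/(p + 7)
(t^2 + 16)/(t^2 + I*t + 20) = (t + 4*I)/(t + 5*I)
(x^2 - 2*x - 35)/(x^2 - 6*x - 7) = (x + 5)/(x + 1)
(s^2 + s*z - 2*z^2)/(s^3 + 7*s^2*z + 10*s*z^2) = (s - z)/(s*(s + 5*z))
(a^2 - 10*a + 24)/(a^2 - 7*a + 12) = (a - 6)/(a - 3)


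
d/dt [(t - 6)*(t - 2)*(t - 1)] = 3*t^2 - 18*t + 20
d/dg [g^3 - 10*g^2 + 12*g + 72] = 3*g^2 - 20*g + 12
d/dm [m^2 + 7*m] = 2*m + 7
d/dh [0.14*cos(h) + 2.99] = -0.14*sin(h)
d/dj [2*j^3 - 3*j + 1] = 6*j^2 - 3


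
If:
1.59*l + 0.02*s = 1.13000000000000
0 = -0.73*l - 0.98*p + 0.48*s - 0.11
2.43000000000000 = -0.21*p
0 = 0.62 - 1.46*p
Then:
No Solution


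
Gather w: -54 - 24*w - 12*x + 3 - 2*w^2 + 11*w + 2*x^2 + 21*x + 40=-2*w^2 - 13*w + 2*x^2 + 9*x - 11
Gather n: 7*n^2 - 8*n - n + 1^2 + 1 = 7*n^2 - 9*n + 2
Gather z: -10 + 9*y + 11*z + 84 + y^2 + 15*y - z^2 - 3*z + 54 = y^2 + 24*y - z^2 + 8*z + 128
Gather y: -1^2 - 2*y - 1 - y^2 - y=-y^2 - 3*y - 2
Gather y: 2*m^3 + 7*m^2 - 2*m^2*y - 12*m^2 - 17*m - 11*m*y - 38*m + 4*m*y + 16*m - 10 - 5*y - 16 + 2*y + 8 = 2*m^3 - 5*m^2 - 39*m + y*(-2*m^2 - 7*m - 3) - 18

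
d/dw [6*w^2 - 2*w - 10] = 12*w - 2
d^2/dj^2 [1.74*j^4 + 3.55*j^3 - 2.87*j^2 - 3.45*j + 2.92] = 20.88*j^2 + 21.3*j - 5.74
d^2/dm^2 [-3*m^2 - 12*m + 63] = -6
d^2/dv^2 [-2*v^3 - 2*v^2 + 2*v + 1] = -12*v - 4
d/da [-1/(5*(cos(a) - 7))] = -sin(a)/(5*(cos(a) - 7)^2)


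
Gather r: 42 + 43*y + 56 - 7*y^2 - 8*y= -7*y^2 + 35*y + 98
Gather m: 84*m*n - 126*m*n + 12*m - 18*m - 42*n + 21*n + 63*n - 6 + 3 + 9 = m*(-42*n - 6) + 42*n + 6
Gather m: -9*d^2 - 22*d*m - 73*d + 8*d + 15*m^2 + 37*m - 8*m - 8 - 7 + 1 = -9*d^2 - 65*d + 15*m^2 + m*(29 - 22*d) - 14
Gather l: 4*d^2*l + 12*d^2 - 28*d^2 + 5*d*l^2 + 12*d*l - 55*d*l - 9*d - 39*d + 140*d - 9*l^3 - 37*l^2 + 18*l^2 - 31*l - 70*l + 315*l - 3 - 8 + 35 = -16*d^2 + 92*d - 9*l^3 + l^2*(5*d - 19) + l*(4*d^2 - 43*d + 214) + 24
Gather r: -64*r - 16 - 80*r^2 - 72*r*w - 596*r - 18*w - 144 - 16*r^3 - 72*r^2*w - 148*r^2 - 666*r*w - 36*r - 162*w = -16*r^3 + r^2*(-72*w - 228) + r*(-738*w - 696) - 180*w - 160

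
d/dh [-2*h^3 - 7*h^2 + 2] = 2*h*(-3*h - 7)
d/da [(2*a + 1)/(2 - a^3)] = (4*a^3 + 3*a^2 + 4)/(a^6 - 4*a^3 + 4)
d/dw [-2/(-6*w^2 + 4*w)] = 2*(1 - 3*w)/(w^2*(3*w - 2)^2)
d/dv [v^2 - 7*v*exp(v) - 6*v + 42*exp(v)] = -7*v*exp(v) + 2*v + 35*exp(v) - 6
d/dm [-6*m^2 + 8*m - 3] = 8 - 12*m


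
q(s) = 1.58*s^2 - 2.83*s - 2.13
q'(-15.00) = -50.23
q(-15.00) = 395.82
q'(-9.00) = -31.27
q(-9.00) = 151.32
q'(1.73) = 2.64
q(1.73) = -2.30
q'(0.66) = -0.74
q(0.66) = -3.31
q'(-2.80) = -11.68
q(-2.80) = 18.18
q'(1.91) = 3.21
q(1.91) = -1.77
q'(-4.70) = -17.68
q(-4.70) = 46.07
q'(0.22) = -2.13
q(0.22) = -2.68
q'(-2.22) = -9.85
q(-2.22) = 11.94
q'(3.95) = 9.65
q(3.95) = 11.34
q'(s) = 3.16*s - 2.83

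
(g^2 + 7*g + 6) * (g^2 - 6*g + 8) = g^4 + g^3 - 28*g^2 + 20*g + 48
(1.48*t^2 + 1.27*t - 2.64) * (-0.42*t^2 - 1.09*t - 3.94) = -0.6216*t^4 - 2.1466*t^3 - 6.1067*t^2 - 2.1262*t + 10.4016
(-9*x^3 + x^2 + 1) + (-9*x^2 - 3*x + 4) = -9*x^3 - 8*x^2 - 3*x + 5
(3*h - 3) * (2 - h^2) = -3*h^3 + 3*h^2 + 6*h - 6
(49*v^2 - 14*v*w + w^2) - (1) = 49*v^2 - 14*v*w + w^2 - 1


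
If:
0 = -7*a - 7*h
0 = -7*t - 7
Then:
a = -h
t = -1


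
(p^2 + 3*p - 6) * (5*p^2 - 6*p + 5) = 5*p^4 + 9*p^3 - 43*p^2 + 51*p - 30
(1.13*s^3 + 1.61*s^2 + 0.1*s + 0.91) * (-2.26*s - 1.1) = -2.5538*s^4 - 4.8816*s^3 - 1.997*s^2 - 2.1666*s - 1.001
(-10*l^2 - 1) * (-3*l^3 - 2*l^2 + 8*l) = 30*l^5 + 20*l^4 - 77*l^3 + 2*l^2 - 8*l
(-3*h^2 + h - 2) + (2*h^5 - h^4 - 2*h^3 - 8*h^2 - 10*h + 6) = 2*h^5 - h^4 - 2*h^3 - 11*h^2 - 9*h + 4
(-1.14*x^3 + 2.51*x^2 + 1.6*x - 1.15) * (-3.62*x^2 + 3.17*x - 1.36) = 4.1268*x^5 - 12.7*x^4 + 3.7151*x^3 + 5.8214*x^2 - 5.8215*x + 1.564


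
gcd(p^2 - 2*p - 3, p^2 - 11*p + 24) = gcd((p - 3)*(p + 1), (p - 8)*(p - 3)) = p - 3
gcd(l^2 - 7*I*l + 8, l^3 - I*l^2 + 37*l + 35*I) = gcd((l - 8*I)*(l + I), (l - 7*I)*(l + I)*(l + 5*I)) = l + I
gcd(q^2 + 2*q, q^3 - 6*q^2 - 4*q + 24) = q + 2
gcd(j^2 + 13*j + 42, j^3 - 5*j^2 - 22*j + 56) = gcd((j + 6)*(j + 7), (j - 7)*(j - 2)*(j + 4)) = 1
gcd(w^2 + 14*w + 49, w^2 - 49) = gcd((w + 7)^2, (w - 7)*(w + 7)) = w + 7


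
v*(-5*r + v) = -5*r*v + v^2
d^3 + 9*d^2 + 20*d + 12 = (d + 1)*(d + 2)*(d + 6)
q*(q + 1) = q^2 + q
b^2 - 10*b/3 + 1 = (b - 3)*(b - 1/3)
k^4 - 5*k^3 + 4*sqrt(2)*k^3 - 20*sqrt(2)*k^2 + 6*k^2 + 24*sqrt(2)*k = k*(k - 3)*(k - 2)*(k + 4*sqrt(2))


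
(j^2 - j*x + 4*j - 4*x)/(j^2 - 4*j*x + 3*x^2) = (-j - 4)/(-j + 3*x)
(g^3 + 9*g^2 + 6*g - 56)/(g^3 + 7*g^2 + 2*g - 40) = (g + 7)/(g + 5)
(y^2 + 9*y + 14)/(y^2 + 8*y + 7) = (y + 2)/(y + 1)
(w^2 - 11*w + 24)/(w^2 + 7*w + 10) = (w^2 - 11*w + 24)/(w^2 + 7*w + 10)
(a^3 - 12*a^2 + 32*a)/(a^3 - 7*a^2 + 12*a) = (a - 8)/(a - 3)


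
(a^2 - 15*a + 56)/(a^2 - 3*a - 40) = (a - 7)/(a + 5)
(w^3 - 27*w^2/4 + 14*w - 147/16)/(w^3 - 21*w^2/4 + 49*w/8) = (w - 3/2)/w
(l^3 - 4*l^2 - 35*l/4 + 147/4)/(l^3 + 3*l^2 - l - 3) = (l^2 - 7*l + 49/4)/(l^2 - 1)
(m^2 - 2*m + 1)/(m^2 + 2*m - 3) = (m - 1)/(m + 3)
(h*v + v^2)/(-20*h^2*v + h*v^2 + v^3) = (h + v)/(-20*h^2 + h*v + v^2)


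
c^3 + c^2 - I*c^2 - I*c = c*(c + 1)*(c - I)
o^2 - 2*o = o*(o - 2)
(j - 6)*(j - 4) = j^2 - 10*j + 24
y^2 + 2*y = y*(y + 2)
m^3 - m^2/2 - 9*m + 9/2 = (m - 3)*(m - 1/2)*(m + 3)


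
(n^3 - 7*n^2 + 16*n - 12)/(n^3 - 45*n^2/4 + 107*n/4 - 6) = 4*(n^2 - 4*n + 4)/(4*n^2 - 33*n + 8)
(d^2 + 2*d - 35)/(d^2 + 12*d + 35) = (d - 5)/(d + 5)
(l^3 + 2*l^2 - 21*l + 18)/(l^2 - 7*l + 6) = (l^2 + 3*l - 18)/(l - 6)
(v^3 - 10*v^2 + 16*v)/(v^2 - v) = (v^2 - 10*v + 16)/(v - 1)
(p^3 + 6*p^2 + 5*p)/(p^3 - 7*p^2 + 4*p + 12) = p*(p + 5)/(p^2 - 8*p + 12)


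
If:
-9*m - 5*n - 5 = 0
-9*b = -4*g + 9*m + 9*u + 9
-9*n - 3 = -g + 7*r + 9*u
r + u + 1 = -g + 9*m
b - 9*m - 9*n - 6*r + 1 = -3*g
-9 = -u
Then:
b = -7115/298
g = -15235/298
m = -23725/2682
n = 4447/298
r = -5735/149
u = 9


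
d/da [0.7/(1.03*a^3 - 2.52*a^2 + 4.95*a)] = (-2.163*a^2 + 3.528*a - 3.465)/(a^2*(1.03*a^2 - 2.52*a + 4.95)^2)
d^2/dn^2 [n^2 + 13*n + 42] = 2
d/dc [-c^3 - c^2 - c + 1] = -3*c^2 - 2*c - 1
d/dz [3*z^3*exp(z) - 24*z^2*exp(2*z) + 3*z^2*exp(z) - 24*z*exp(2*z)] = 3*(z^3 - 16*z^2*exp(z) + 4*z^2 - 32*z*exp(z) + 2*z - 8*exp(z))*exp(z)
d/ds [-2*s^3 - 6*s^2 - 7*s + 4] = -6*s^2 - 12*s - 7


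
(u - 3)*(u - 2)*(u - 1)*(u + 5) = u^4 - u^3 - 19*u^2 + 49*u - 30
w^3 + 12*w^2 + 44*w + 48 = (w + 2)*(w + 4)*(w + 6)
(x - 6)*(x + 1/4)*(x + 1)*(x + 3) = x^4 - 7*x^3/4 - 43*x^2/2 - 93*x/4 - 9/2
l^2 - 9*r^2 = (l - 3*r)*(l + 3*r)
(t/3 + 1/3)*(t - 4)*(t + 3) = t^3/3 - 13*t/3 - 4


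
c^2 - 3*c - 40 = (c - 8)*(c + 5)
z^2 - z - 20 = (z - 5)*(z + 4)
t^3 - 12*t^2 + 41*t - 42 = (t - 7)*(t - 3)*(t - 2)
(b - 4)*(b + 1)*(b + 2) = b^3 - b^2 - 10*b - 8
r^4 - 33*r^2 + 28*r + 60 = (r - 5)*(r - 2)*(r + 1)*(r + 6)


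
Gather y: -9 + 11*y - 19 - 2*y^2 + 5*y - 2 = -2*y^2 + 16*y - 30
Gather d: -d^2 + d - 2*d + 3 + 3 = -d^2 - d + 6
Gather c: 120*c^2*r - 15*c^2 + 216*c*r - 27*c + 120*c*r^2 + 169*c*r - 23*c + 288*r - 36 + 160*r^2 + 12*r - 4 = c^2*(120*r - 15) + c*(120*r^2 + 385*r - 50) + 160*r^2 + 300*r - 40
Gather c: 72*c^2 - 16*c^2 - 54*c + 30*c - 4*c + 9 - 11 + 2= 56*c^2 - 28*c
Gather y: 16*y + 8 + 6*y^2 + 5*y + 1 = 6*y^2 + 21*y + 9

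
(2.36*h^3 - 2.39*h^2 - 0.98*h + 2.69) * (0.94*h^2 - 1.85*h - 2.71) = 2.2184*h^5 - 6.6126*h^4 - 2.8953*h^3 + 10.8185*h^2 - 2.3207*h - 7.2899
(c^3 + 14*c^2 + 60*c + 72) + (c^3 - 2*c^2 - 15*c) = 2*c^3 + 12*c^2 + 45*c + 72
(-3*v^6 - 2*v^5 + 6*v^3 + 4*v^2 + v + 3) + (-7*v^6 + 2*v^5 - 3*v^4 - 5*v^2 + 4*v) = -10*v^6 - 3*v^4 + 6*v^3 - v^2 + 5*v + 3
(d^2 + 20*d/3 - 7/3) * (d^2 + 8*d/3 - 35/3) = d^4 + 28*d^3/3 + 34*d^2/9 - 84*d + 245/9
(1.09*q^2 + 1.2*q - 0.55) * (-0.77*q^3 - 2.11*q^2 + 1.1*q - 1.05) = -0.8393*q^5 - 3.2239*q^4 - 0.909499999999999*q^3 + 1.336*q^2 - 1.865*q + 0.5775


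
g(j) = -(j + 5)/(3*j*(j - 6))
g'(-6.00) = 0.00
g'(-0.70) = -0.55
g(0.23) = 1.31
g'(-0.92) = -0.32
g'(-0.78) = -0.44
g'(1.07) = -0.22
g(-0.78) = -0.27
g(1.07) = 0.38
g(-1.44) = -0.11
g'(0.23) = -5.23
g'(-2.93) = -0.02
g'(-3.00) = -0.02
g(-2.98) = -0.03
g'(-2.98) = -0.02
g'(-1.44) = -0.12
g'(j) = -1/(3*j*(j - 6)) + (j + 5)/(3*j*(j - 6)^2) + (j + 5)/(3*j^2*(j - 6))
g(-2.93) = -0.03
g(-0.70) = -0.31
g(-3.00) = -0.02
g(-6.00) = 0.00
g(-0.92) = -0.21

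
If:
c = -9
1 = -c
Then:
No Solution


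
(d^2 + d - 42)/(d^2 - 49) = (d - 6)/(d - 7)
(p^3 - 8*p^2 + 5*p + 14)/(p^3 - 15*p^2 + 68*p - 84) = (p + 1)/(p - 6)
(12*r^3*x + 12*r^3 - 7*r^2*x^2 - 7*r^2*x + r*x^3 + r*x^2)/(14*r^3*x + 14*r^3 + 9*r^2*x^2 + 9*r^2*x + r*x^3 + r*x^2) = (12*r^2 - 7*r*x + x^2)/(14*r^2 + 9*r*x + x^2)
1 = 1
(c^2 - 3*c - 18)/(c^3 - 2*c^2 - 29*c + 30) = (c + 3)/(c^2 + 4*c - 5)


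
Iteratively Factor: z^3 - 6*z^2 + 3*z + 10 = (z + 1)*(z^2 - 7*z + 10) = (z - 2)*(z + 1)*(z - 5)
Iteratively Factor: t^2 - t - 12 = (t - 4)*(t + 3)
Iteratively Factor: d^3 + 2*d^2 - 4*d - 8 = (d + 2)*(d^2 - 4) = (d + 2)^2*(d - 2)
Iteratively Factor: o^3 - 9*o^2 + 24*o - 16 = (o - 1)*(o^2 - 8*o + 16) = (o - 4)*(o - 1)*(o - 4)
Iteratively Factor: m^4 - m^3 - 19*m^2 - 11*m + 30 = (m + 2)*(m^3 - 3*m^2 - 13*m + 15) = (m - 1)*(m + 2)*(m^2 - 2*m - 15) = (m - 1)*(m + 2)*(m + 3)*(m - 5)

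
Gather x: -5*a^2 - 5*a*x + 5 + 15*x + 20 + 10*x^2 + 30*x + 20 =-5*a^2 + 10*x^2 + x*(45 - 5*a) + 45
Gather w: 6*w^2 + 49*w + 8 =6*w^2 + 49*w + 8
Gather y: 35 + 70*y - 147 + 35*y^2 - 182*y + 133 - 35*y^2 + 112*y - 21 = 0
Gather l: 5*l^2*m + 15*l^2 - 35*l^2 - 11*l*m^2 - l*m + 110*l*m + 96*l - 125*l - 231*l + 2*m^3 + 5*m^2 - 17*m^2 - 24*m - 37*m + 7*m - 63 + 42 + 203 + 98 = l^2*(5*m - 20) + l*(-11*m^2 + 109*m - 260) + 2*m^3 - 12*m^2 - 54*m + 280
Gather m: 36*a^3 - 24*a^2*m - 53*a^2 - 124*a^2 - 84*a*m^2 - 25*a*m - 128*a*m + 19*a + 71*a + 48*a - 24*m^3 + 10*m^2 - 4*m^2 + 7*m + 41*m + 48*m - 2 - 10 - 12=36*a^3 - 177*a^2 + 138*a - 24*m^3 + m^2*(6 - 84*a) + m*(-24*a^2 - 153*a + 96) - 24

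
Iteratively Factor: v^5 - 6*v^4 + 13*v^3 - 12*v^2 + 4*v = (v - 2)*(v^4 - 4*v^3 + 5*v^2 - 2*v) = (v - 2)^2*(v^3 - 2*v^2 + v) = (v - 2)^2*(v - 1)*(v^2 - v) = (v - 2)^2*(v - 1)^2*(v)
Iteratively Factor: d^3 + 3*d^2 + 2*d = (d + 1)*(d^2 + 2*d) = (d + 1)*(d + 2)*(d)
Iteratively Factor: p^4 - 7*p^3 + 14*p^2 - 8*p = (p)*(p^3 - 7*p^2 + 14*p - 8) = p*(p - 1)*(p^2 - 6*p + 8) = p*(p - 4)*(p - 1)*(p - 2)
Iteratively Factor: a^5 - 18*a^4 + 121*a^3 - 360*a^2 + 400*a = (a - 5)*(a^4 - 13*a^3 + 56*a^2 - 80*a) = a*(a - 5)*(a^3 - 13*a^2 + 56*a - 80) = a*(a - 5)^2*(a^2 - 8*a + 16) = a*(a - 5)^2*(a - 4)*(a - 4)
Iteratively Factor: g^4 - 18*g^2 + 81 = (g - 3)*(g^3 + 3*g^2 - 9*g - 27) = (g - 3)^2*(g^2 + 6*g + 9) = (g - 3)^2*(g + 3)*(g + 3)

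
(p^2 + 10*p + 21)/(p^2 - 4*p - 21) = (p + 7)/(p - 7)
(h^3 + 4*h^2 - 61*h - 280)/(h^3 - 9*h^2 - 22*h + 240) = (h + 7)/(h - 6)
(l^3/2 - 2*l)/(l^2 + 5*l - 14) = l*(l + 2)/(2*(l + 7))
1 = 1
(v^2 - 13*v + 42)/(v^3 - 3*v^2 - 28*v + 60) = (v - 7)/(v^2 + 3*v - 10)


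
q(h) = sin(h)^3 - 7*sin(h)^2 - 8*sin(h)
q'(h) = 3*sin(h)^2*cos(h) - 14*sin(h)*cos(h) - 8*cos(h)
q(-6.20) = -0.71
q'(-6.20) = -9.11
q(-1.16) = 0.68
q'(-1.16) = 2.94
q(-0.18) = 1.20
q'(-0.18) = -5.31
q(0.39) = -4.00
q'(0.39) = -11.92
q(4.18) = 1.06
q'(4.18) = -3.19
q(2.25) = -9.99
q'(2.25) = 10.73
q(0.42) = -4.36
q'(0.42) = -12.06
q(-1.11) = 0.83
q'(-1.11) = 3.09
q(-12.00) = -6.15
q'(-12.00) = -12.36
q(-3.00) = 0.99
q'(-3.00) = 5.90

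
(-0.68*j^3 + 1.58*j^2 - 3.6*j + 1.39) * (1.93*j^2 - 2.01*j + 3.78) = -1.3124*j^5 + 4.4162*j^4 - 12.6942*j^3 + 15.8911*j^2 - 16.4019*j + 5.2542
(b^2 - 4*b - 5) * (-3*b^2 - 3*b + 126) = -3*b^4 + 9*b^3 + 153*b^2 - 489*b - 630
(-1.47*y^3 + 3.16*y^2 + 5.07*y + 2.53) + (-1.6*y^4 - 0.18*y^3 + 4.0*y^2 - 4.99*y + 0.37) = -1.6*y^4 - 1.65*y^3 + 7.16*y^2 + 0.0800000000000001*y + 2.9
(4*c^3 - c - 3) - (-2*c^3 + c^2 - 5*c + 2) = 6*c^3 - c^2 + 4*c - 5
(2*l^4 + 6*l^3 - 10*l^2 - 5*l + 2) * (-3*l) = -6*l^5 - 18*l^4 + 30*l^3 + 15*l^2 - 6*l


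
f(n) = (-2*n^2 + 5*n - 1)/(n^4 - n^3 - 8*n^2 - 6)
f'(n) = (5 - 4*n)/(n^4 - n^3 - 8*n^2 - 6) + (-2*n^2 + 5*n - 1)*(-4*n^3 + 3*n^2 + 16*n)/(n^4 - n^3 - 8*n^2 - 6)^2 = (-n*(-4*n^2 + 3*n + 16)*(2*n^2 - 5*n + 1) + (4*n - 5)*(-n^4 + n^3 + 8*n^2 + 6))/(-n^4 + n^3 + 8*n^2 + 6)^2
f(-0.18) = 0.31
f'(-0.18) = -0.78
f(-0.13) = 0.27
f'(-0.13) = -0.81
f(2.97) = 0.15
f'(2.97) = 0.46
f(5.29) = -0.08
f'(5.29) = 0.04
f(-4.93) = -0.15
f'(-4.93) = -0.09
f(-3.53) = -0.47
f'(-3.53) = -0.58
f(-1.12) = 0.70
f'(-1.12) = -0.27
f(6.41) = -0.05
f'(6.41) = 0.02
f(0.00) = 0.17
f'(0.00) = -0.83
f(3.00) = 0.17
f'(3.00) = 0.52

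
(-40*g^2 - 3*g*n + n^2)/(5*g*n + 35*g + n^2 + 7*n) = (-8*g + n)/(n + 7)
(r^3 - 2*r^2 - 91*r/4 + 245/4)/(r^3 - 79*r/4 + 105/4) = (2*r - 7)/(2*r - 3)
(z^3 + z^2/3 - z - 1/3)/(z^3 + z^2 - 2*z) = (3*z^2 + 4*z + 1)/(3*z*(z + 2))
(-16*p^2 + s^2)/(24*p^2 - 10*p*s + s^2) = (-4*p - s)/(6*p - s)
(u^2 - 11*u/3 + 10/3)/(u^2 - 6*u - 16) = (-3*u^2 + 11*u - 10)/(3*(-u^2 + 6*u + 16))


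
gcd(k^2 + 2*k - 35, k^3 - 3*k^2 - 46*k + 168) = k + 7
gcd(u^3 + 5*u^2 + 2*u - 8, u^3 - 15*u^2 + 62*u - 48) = u - 1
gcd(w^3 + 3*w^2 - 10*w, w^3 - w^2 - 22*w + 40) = w^2 + 3*w - 10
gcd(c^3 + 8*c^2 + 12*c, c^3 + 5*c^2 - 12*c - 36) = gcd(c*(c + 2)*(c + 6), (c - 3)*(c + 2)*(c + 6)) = c^2 + 8*c + 12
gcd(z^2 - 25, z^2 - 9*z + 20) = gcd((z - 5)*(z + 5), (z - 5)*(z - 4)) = z - 5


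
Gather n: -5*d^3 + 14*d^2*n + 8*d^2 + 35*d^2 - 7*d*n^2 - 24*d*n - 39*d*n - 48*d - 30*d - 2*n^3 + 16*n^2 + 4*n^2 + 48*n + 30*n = -5*d^3 + 43*d^2 - 78*d - 2*n^3 + n^2*(20 - 7*d) + n*(14*d^2 - 63*d + 78)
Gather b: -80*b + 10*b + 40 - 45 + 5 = -70*b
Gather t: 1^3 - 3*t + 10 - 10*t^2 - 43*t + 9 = -10*t^2 - 46*t + 20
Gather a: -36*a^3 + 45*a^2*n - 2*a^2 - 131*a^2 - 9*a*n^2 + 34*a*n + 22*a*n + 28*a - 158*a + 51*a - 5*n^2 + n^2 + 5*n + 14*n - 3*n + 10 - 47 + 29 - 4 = -36*a^3 + a^2*(45*n - 133) + a*(-9*n^2 + 56*n - 79) - 4*n^2 + 16*n - 12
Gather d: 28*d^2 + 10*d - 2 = 28*d^2 + 10*d - 2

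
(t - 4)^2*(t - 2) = t^3 - 10*t^2 + 32*t - 32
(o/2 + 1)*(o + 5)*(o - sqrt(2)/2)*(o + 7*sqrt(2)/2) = o^4/2 + 3*sqrt(2)*o^3/2 + 7*o^3/2 + 13*o^2/4 + 21*sqrt(2)*o^2/2 - 49*o/4 + 15*sqrt(2)*o - 35/2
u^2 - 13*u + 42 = (u - 7)*(u - 6)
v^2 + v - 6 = (v - 2)*(v + 3)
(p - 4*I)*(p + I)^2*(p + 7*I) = p^4 + 5*I*p^3 + 21*p^2 + 53*I*p - 28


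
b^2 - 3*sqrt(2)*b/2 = b*(b - 3*sqrt(2)/2)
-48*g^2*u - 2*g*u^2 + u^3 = u*(-8*g + u)*(6*g + u)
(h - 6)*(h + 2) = h^2 - 4*h - 12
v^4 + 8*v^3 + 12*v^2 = v^2*(v + 2)*(v + 6)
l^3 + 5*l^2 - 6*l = l*(l - 1)*(l + 6)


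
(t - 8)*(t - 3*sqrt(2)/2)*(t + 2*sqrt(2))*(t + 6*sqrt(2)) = t^4 - 8*t^3 + 13*sqrt(2)*t^3/2 - 52*sqrt(2)*t^2 - 36*sqrt(2)*t + 288*sqrt(2)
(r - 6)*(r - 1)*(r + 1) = r^3 - 6*r^2 - r + 6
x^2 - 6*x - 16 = (x - 8)*(x + 2)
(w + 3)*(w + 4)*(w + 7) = w^3 + 14*w^2 + 61*w + 84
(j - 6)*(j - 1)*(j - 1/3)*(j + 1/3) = j^4 - 7*j^3 + 53*j^2/9 + 7*j/9 - 2/3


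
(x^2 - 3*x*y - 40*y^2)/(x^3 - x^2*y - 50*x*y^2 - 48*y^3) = (x + 5*y)/(x^2 + 7*x*y + 6*y^2)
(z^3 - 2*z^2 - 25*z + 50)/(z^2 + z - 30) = (z^2 + 3*z - 10)/(z + 6)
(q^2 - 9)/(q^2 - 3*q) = (q + 3)/q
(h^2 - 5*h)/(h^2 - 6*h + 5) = h/(h - 1)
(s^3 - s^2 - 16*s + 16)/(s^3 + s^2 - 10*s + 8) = (s - 4)/(s - 2)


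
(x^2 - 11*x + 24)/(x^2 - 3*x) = (x - 8)/x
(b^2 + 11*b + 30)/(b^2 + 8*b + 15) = (b + 6)/(b + 3)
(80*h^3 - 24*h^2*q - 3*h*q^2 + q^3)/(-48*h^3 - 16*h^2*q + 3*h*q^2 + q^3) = (-20*h^2 + h*q + q^2)/(12*h^2 + 7*h*q + q^2)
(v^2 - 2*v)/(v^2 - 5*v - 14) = v*(2 - v)/(-v^2 + 5*v + 14)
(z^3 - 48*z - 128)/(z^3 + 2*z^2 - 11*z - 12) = (z^2 - 4*z - 32)/(z^2 - 2*z - 3)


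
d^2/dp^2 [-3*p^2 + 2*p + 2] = -6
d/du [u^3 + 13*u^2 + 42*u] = 3*u^2 + 26*u + 42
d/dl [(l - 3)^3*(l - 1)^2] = (l - 3)^2*(l - 1)*(5*l - 9)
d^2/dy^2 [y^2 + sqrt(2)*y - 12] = 2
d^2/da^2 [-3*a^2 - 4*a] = -6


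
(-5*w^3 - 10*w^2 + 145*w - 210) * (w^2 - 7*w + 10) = -5*w^5 + 25*w^4 + 165*w^3 - 1325*w^2 + 2920*w - 2100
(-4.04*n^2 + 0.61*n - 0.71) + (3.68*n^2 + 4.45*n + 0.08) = -0.36*n^2 + 5.06*n - 0.63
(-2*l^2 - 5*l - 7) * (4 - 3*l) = 6*l^3 + 7*l^2 + l - 28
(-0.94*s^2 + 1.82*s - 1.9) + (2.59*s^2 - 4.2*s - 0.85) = 1.65*s^2 - 2.38*s - 2.75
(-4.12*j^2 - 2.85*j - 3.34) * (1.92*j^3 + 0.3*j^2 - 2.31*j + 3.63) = -7.9104*j^5 - 6.708*j^4 + 2.2494*j^3 - 9.3741*j^2 - 2.6301*j - 12.1242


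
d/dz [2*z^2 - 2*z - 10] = 4*z - 2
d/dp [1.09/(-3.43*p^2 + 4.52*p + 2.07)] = (7.4774*p - 4.9268)/(-3.43*p^2 + 4.52*p + 2.07)^2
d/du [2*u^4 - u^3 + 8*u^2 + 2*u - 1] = 8*u^3 - 3*u^2 + 16*u + 2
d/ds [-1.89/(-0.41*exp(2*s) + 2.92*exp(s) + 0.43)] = (5.5188 - 1.5498*exp(s))*exp(s)/(-0.41*exp(2*s) + 2.92*exp(s) + 0.43)^2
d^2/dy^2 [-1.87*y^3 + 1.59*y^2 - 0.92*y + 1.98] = 3.18 - 11.22*y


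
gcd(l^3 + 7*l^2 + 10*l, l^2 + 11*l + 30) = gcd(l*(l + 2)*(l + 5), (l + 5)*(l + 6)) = l + 5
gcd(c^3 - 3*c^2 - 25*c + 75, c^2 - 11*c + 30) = c - 5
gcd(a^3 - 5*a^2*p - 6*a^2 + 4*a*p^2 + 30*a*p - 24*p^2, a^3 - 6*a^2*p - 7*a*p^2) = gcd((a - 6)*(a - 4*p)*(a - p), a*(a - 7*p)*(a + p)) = 1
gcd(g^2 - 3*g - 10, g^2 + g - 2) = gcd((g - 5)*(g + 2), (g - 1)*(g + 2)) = g + 2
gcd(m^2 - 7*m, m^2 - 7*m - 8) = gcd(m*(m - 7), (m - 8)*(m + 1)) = 1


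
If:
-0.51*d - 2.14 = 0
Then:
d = -4.20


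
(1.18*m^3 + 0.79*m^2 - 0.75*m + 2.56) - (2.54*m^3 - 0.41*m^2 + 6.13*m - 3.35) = -1.36*m^3 + 1.2*m^2 - 6.88*m + 5.91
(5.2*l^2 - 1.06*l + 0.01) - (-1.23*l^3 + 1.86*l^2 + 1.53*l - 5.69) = 1.23*l^3 + 3.34*l^2 - 2.59*l + 5.7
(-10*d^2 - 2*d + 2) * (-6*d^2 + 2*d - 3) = 60*d^4 - 8*d^3 + 14*d^2 + 10*d - 6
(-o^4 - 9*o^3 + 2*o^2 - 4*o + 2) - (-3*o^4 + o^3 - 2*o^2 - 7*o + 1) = 2*o^4 - 10*o^3 + 4*o^2 + 3*o + 1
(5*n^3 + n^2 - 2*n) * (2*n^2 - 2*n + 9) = 10*n^5 - 8*n^4 + 39*n^3 + 13*n^2 - 18*n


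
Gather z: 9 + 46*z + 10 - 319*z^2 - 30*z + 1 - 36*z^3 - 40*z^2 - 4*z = -36*z^3 - 359*z^2 + 12*z + 20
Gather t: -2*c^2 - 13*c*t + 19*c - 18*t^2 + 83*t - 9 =-2*c^2 + 19*c - 18*t^2 + t*(83 - 13*c) - 9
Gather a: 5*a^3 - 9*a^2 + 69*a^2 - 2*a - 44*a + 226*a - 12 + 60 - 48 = 5*a^3 + 60*a^2 + 180*a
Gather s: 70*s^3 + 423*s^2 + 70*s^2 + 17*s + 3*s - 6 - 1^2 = 70*s^3 + 493*s^2 + 20*s - 7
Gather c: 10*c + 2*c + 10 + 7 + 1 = 12*c + 18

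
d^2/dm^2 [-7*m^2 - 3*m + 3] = -14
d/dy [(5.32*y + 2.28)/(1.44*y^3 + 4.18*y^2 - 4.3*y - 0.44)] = (-15.3216*y^3 - 32.0872*y^2 - 19.0608*y + 7.4632)/(2.0736*y^6 + 12.0384*y^5 + 5.0884*y^4 - 37.2152*y^3 + 14.8116*y^2 + 3.784*y + 0.1936)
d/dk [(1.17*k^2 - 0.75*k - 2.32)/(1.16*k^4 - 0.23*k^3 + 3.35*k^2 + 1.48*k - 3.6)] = (-2.7144*k^5 + 2.8791*k^4 + 10.4198*k^3 + 2.6433*k^2 + 7.12*k + 6.1336)/(1.3456*k^8 - 0.5336*k^7 + 7.8249*k^6 + 1.8926*k^5 + 2.1897*k^4 + 11.572*k^3 - 21.9296*k^2 - 10.656*k + 12.96)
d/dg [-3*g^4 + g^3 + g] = -12*g^3 + 3*g^2 + 1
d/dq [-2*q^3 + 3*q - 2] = 3 - 6*q^2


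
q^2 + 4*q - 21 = (q - 3)*(q + 7)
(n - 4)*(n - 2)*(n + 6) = n^3 - 28*n + 48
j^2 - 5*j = j*(j - 5)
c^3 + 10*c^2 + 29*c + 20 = (c + 1)*(c + 4)*(c + 5)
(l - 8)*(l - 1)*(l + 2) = l^3 - 7*l^2 - 10*l + 16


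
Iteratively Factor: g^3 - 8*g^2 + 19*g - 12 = (g - 4)*(g^2 - 4*g + 3) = (g - 4)*(g - 1)*(g - 3)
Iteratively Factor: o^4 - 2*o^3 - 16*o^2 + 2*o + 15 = (o - 1)*(o^3 - o^2 - 17*o - 15) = (o - 5)*(o - 1)*(o^2 + 4*o + 3) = (o - 5)*(o - 1)*(o + 3)*(o + 1)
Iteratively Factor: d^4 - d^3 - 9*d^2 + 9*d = (d)*(d^3 - d^2 - 9*d + 9) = d*(d - 3)*(d^2 + 2*d - 3) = d*(d - 3)*(d - 1)*(d + 3)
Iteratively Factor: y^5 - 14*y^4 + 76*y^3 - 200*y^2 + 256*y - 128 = (y - 2)*(y^4 - 12*y^3 + 52*y^2 - 96*y + 64) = (y - 4)*(y - 2)*(y^3 - 8*y^2 + 20*y - 16) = (y - 4)*(y - 2)^2*(y^2 - 6*y + 8) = (y - 4)*(y - 2)^3*(y - 4)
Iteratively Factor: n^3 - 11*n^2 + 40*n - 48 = (n - 4)*(n^2 - 7*n + 12) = (n - 4)^2*(n - 3)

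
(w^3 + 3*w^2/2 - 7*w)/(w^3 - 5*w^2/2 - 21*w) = (w - 2)/(w - 6)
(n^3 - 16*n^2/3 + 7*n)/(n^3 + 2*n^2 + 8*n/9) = 3*(3*n^2 - 16*n + 21)/(9*n^2 + 18*n + 8)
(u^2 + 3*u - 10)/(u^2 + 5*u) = (u - 2)/u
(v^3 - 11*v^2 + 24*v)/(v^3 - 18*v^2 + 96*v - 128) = v*(v - 3)/(v^2 - 10*v + 16)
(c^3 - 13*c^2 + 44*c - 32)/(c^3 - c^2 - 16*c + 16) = (c - 8)/(c + 4)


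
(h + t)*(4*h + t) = 4*h^2 + 5*h*t + t^2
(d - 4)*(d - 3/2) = d^2 - 11*d/2 + 6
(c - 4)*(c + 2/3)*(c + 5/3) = c^3 - 5*c^2/3 - 74*c/9 - 40/9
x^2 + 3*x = x*(x + 3)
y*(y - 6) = y^2 - 6*y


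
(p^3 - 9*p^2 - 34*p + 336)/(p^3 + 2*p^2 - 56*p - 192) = (p - 7)/(p + 4)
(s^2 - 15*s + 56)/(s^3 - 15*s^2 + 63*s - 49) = (s - 8)/(s^2 - 8*s + 7)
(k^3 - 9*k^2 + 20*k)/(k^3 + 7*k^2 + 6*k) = (k^2 - 9*k + 20)/(k^2 + 7*k + 6)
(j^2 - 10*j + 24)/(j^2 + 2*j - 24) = (j - 6)/(j + 6)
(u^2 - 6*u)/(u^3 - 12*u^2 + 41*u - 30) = u/(u^2 - 6*u + 5)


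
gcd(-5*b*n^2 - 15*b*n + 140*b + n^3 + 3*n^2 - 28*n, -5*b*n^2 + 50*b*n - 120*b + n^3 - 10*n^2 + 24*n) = 5*b*n - 20*b - n^2 + 4*n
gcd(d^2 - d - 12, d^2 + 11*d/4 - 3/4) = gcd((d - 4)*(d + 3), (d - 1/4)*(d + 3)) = d + 3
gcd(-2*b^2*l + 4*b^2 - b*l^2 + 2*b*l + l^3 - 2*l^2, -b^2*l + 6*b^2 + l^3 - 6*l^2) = b + l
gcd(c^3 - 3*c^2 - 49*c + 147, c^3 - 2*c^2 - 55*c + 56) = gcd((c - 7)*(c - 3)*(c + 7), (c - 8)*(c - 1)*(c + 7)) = c + 7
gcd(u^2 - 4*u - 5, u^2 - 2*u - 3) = u + 1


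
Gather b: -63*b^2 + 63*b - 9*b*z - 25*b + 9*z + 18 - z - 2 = -63*b^2 + b*(38 - 9*z) + 8*z + 16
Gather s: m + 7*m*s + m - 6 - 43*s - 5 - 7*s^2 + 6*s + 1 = 2*m - 7*s^2 + s*(7*m - 37) - 10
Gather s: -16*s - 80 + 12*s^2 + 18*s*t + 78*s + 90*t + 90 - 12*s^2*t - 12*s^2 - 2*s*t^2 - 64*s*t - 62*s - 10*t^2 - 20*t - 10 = -12*s^2*t + s*(-2*t^2 - 46*t) - 10*t^2 + 70*t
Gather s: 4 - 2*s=4 - 2*s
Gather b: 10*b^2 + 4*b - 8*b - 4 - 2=10*b^2 - 4*b - 6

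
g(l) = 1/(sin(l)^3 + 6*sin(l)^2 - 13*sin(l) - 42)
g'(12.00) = 0.01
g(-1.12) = -0.04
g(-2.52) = -0.03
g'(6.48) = 0.01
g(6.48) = -0.02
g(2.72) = -0.02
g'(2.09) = -0.00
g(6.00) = -0.03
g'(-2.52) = -0.01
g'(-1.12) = 0.01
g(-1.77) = -0.04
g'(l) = (-3*sin(l)^2*cos(l) - 12*sin(l)*cos(l) + 13*cos(l))/(sin(l)^3 + 6*sin(l)^2 - 13*sin(l) - 42)^2 = (-3*sin(l)^2 - 12*sin(l) + 13)*cos(l)/(sin(l)^3 + 6*sin(l)^2 - 13*sin(l) - 42)^2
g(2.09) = -0.02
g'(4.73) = 0.00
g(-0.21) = -0.03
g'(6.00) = 0.01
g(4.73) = -0.04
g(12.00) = -0.03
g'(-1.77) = -0.01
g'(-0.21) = 0.01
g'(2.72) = -0.00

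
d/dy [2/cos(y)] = 2*sin(y)/cos(y)^2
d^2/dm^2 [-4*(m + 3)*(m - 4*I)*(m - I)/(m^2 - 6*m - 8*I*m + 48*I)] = (m^3*(-208 - 216*I) + m^2*(-3168 + 10368*I) + m*(70848 - 6912*I) + 5760 - 124416*I)/(m^6 + m^5*(-18 - 24*I) + m^4*(-84 + 432*I) + m^3*(3240 - 2080*I) + m^2*(-20736 - 4032*I) + m*(41472 + 55296*I) - 110592*I)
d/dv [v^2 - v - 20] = 2*v - 1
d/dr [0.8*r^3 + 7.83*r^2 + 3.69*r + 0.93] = 2.4*r^2 + 15.66*r + 3.69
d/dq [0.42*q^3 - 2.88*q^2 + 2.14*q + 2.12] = 1.26*q^2 - 5.76*q + 2.14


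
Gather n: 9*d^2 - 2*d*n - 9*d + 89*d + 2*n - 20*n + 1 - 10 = 9*d^2 + 80*d + n*(-2*d - 18) - 9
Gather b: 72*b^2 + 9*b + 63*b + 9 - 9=72*b^2 + 72*b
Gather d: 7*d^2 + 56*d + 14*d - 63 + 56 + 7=7*d^2 + 70*d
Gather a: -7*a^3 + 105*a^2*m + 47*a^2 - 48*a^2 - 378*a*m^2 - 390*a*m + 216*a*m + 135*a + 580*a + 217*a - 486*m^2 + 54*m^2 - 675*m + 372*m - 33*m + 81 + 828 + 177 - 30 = -7*a^3 + a^2*(105*m - 1) + a*(-378*m^2 - 174*m + 932) - 432*m^2 - 336*m + 1056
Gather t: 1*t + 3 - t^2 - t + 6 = 9 - t^2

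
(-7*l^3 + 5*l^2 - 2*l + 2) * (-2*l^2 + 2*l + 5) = 14*l^5 - 24*l^4 - 21*l^3 + 17*l^2 - 6*l + 10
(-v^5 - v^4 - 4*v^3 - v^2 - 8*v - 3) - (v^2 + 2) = -v^5 - v^4 - 4*v^3 - 2*v^2 - 8*v - 5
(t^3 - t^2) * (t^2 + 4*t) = t^5 + 3*t^4 - 4*t^3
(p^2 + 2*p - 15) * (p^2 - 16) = p^4 + 2*p^3 - 31*p^2 - 32*p + 240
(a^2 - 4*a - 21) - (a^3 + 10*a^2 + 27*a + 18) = -a^3 - 9*a^2 - 31*a - 39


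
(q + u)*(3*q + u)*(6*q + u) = 18*q^3 + 27*q^2*u + 10*q*u^2 + u^3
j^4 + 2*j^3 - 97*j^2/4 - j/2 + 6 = (j - 4)*(j - 1/2)*(j + 1/2)*(j + 6)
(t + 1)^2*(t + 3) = t^3 + 5*t^2 + 7*t + 3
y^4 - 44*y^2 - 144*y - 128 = (y - 8)*(y + 2)^2*(y + 4)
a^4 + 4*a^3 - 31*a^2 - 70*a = a*(a - 5)*(a + 2)*(a + 7)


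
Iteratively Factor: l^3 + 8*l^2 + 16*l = (l + 4)*(l^2 + 4*l) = l*(l + 4)*(l + 4)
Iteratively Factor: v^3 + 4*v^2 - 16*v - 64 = (v - 4)*(v^2 + 8*v + 16) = (v - 4)*(v + 4)*(v + 4)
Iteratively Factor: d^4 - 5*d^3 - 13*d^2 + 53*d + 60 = (d + 3)*(d^3 - 8*d^2 + 11*d + 20) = (d + 1)*(d + 3)*(d^2 - 9*d + 20) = (d - 4)*(d + 1)*(d + 3)*(d - 5)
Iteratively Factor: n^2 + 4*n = (n)*(n + 4)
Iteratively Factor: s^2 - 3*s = (s)*(s - 3)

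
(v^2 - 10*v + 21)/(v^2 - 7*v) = (v - 3)/v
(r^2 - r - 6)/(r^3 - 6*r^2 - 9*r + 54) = (r + 2)/(r^2 - 3*r - 18)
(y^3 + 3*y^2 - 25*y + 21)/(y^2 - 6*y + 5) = (y^2 + 4*y - 21)/(y - 5)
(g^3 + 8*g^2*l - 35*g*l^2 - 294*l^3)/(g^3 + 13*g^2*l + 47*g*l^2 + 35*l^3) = (g^2 + g*l - 42*l^2)/(g^2 + 6*g*l + 5*l^2)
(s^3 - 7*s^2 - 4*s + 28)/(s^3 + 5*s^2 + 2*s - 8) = (s^2 - 9*s + 14)/(s^2 + 3*s - 4)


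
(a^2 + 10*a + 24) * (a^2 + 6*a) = a^4 + 16*a^3 + 84*a^2 + 144*a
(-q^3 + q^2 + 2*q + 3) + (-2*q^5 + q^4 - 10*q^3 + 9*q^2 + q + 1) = -2*q^5 + q^4 - 11*q^3 + 10*q^2 + 3*q + 4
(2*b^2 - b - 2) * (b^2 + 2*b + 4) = 2*b^4 + 3*b^3 + 4*b^2 - 8*b - 8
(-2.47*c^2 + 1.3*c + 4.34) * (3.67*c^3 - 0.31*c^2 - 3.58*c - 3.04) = -9.0649*c^5 + 5.5367*c^4 + 24.3674*c^3 + 1.5094*c^2 - 19.4892*c - 13.1936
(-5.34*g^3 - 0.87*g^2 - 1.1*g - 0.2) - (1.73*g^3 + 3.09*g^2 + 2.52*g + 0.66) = -7.07*g^3 - 3.96*g^2 - 3.62*g - 0.86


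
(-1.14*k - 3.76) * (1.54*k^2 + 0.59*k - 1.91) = -1.7556*k^3 - 6.463*k^2 - 0.0410000000000004*k + 7.1816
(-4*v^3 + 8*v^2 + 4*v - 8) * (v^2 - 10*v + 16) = -4*v^5 + 48*v^4 - 140*v^3 + 80*v^2 + 144*v - 128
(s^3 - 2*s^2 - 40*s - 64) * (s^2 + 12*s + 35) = s^5 + 10*s^4 - 29*s^3 - 614*s^2 - 2168*s - 2240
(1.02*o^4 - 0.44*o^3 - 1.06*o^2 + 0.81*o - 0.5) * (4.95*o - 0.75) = 5.049*o^5 - 2.943*o^4 - 4.917*o^3 + 4.8045*o^2 - 3.0825*o + 0.375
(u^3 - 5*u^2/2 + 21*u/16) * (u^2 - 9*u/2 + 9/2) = u^5 - 7*u^4 + 273*u^3/16 - 549*u^2/32 + 189*u/32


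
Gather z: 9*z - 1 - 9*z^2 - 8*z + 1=-9*z^2 + z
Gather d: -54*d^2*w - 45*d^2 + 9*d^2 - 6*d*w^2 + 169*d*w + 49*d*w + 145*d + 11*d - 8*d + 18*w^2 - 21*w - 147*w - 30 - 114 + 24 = d^2*(-54*w - 36) + d*(-6*w^2 + 218*w + 148) + 18*w^2 - 168*w - 120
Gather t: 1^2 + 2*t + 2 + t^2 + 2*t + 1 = t^2 + 4*t + 4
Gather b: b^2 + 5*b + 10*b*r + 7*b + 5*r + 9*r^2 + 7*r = b^2 + b*(10*r + 12) + 9*r^2 + 12*r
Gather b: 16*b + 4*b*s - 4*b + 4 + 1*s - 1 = b*(4*s + 12) + s + 3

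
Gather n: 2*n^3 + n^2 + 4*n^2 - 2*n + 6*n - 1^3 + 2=2*n^3 + 5*n^2 + 4*n + 1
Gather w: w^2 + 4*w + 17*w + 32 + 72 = w^2 + 21*w + 104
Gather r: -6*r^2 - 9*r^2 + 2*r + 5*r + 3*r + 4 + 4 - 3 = -15*r^2 + 10*r + 5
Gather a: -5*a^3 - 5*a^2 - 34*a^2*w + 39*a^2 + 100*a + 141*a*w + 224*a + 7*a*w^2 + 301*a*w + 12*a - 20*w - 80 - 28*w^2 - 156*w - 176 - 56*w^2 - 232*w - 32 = -5*a^3 + a^2*(34 - 34*w) + a*(7*w^2 + 442*w + 336) - 84*w^2 - 408*w - 288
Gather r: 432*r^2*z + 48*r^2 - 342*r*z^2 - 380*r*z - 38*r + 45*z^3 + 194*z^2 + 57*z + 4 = r^2*(432*z + 48) + r*(-342*z^2 - 380*z - 38) + 45*z^3 + 194*z^2 + 57*z + 4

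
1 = 1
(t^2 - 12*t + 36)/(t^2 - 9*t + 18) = (t - 6)/(t - 3)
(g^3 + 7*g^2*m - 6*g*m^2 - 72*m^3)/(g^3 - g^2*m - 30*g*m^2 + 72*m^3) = (g + 4*m)/(g - 4*m)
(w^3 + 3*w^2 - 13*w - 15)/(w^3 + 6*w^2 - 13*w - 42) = (w^2 + 6*w + 5)/(w^2 + 9*w + 14)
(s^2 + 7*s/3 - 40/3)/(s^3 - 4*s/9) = 3*(3*s^2 + 7*s - 40)/(s*(9*s^2 - 4))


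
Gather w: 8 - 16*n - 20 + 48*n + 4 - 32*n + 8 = 0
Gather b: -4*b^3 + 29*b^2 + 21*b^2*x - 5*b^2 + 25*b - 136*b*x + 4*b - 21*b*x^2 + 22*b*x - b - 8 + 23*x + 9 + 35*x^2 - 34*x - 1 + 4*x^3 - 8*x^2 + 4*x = -4*b^3 + b^2*(21*x + 24) + b*(-21*x^2 - 114*x + 28) + 4*x^3 + 27*x^2 - 7*x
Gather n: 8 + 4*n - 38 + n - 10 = 5*n - 40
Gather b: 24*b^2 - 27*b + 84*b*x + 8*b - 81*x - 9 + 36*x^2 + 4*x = 24*b^2 + b*(84*x - 19) + 36*x^2 - 77*x - 9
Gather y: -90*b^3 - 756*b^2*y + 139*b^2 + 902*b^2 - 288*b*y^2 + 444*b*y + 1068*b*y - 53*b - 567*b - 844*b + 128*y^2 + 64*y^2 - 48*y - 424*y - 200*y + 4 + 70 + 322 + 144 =-90*b^3 + 1041*b^2 - 1464*b + y^2*(192 - 288*b) + y*(-756*b^2 + 1512*b - 672) + 540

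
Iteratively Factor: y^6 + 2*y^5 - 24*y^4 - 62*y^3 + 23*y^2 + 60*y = (y + 1)*(y^5 + y^4 - 25*y^3 - 37*y^2 + 60*y) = (y - 5)*(y + 1)*(y^4 + 6*y^3 + 5*y^2 - 12*y) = (y - 5)*(y + 1)*(y + 3)*(y^3 + 3*y^2 - 4*y) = (y - 5)*(y + 1)*(y + 3)*(y + 4)*(y^2 - y) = y*(y - 5)*(y + 1)*(y + 3)*(y + 4)*(y - 1)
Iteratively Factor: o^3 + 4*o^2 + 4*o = (o)*(o^2 + 4*o + 4) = o*(o + 2)*(o + 2)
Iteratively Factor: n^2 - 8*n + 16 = (n - 4)*(n - 4)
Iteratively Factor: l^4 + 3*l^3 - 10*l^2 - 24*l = (l)*(l^3 + 3*l^2 - 10*l - 24) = l*(l + 4)*(l^2 - l - 6) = l*(l - 3)*(l + 4)*(l + 2)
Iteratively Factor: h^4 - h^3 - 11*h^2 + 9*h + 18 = (h + 1)*(h^3 - 2*h^2 - 9*h + 18) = (h - 2)*(h + 1)*(h^2 - 9) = (h - 3)*(h - 2)*(h + 1)*(h + 3)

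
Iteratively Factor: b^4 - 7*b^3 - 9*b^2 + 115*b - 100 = (b - 1)*(b^3 - 6*b^2 - 15*b + 100) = (b - 5)*(b - 1)*(b^2 - b - 20) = (b - 5)*(b - 1)*(b + 4)*(b - 5)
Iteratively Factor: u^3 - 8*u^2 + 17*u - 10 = (u - 1)*(u^2 - 7*u + 10) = (u - 2)*(u - 1)*(u - 5)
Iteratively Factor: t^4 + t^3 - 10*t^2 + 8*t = (t)*(t^3 + t^2 - 10*t + 8) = t*(t - 1)*(t^2 + 2*t - 8) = t*(t - 2)*(t - 1)*(t + 4)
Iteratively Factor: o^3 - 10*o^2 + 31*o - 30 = (o - 3)*(o^2 - 7*o + 10) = (o - 3)*(o - 2)*(o - 5)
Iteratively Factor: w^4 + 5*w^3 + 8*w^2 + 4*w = (w)*(w^3 + 5*w^2 + 8*w + 4) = w*(w + 1)*(w^2 + 4*w + 4) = w*(w + 1)*(w + 2)*(w + 2)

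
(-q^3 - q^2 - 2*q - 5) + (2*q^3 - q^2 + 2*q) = q^3 - 2*q^2 - 5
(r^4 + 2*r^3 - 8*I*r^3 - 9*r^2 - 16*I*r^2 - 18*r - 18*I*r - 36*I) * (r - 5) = r^5 - 3*r^4 - 8*I*r^4 - 19*r^3 + 24*I*r^3 + 27*r^2 + 62*I*r^2 + 90*r + 54*I*r + 180*I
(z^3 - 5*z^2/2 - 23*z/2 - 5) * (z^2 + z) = z^5 - 3*z^4/2 - 14*z^3 - 33*z^2/2 - 5*z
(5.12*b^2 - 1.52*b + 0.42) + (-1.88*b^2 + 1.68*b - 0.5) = 3.24*b^2 + 0.16*b - 0.08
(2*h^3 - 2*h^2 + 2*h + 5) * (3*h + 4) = 6*h^4 + 2*h^3 - 2*h^2 + 23*h + 20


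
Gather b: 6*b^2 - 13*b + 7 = 6*b^2 - 13*b + 7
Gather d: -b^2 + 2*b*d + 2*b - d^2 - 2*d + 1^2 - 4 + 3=-b^2 + 2*b - d^2 + d*(2*b - 2)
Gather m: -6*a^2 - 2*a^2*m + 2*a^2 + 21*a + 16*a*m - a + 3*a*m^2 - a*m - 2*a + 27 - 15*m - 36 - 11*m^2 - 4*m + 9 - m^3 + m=-4*a^2 + 18*a - m^3 + m^2*(3*a - 11) + m*(-2*a^2 + 15*a - 18)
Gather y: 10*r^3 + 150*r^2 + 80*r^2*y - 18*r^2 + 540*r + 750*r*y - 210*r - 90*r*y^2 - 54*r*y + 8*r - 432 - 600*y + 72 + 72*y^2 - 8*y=10*r^3 + 132*r^2 + 338*r + y^2*(72 - 90*r) + y*(80*r^2 + 696*r - 608) - 360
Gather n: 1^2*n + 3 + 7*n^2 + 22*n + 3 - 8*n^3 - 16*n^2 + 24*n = -8*n^3 - 9*n^2 + 47*n + 6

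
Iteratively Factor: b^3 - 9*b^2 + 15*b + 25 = (b + 1)*(b^2 - 10*b + 25) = (b - 5)*(b + 1)*(b - 5)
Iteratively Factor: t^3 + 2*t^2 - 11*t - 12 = (t - 3)*(t^2 + 5*t + 4) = (t - 3)*(t + 4)*(t + 1)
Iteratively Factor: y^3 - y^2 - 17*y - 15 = (y - 5)*(y^2 + 4*y + 3) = (y - 5)*(y + 3)*(y + 1)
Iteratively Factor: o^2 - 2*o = (o)*(o - 2)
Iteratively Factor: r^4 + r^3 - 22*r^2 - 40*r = (r + 4)*(r^3 - 3*r^2 - 10*r) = r*(r + 4)*(r^2 - 3*r - 10) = r*(r + 2)*(r + 4)*(r - 5)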